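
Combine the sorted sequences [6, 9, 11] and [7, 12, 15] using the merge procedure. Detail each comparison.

Merging process:

Compare 6 vs 7: take 6 from left. Merged: [6]
Compare 9 vs 7: take 7 from right. Merged: [6, 7]
Compare 9 vs 12: take 9 from left. Merged: [6, 7, 9]
Compare 11 vs 12: take 11 from left. Merged: [6, 7, 9, 11]
Append remaining from right: [12, 15]. Merged: [6, 7, 9, 11, 12, 15]

Final merged array: [6, 7, 9, 11, 12, 15]
Total comparisons: 4

The merged array is [6, 7, 9, 11, 12, 15], requiring 4 comparisons. The merge step runs in O(n) time where n is the total number of elements.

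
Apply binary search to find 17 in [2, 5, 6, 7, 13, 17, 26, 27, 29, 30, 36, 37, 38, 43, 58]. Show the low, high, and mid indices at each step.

Binary search for 17 in [2, 5, 6, 7, 13, 17, 26, 27, 29, 30, 36, 37, 38, 43, 58]:

lo=0, hi=14, mid=7, arr[mid]=27 -> 27 > 17, search left half
lo=0, hi=6, mid=3, arr[mid]=7 -> 7 < 17, search right half
lo=4, hi=6, mid=5, arr[mid]=17 -> Found target at index 5!

Binary search finds 17 at index 5 after 3 comparisons. The search repeatedly halves the search space by comparing with the middle element.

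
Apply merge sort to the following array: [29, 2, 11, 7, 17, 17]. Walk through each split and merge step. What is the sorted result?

Merge sort trace:

Split: [29, 2, 11, 7, 17, 17] -> [29, 2, 11] and [7, 17, 17]
  Split: [29, 2, 11] -> [29] and [2, 11]
    Split: [2, 11] -> [2] and [11]
    Merge: [2] + [11] -> [2, 11]
  Merge: [29] + [2, 11] -> [2, 11, 29]
  Split: [7, 17, 17] -> [7] and [17, 17]
    Split: [17, 17] -> [17] and [17]
    Merge: [17] + [17] -> [17, 17]
  Merge: [7] + [17, 17] -> [7, 17, 17]
Merge: [2, 11, 29] + [7, 17, 17] -> [2, 7, 11, 17, 17, 29]

Final sorted array: [2, 7, 11, 17, 17, 29]

The merge sort proceeds by recursively splitting the array and merging sorted halves.
After all merges, the sorted array is [2, 7, 11, 17, 17, 29].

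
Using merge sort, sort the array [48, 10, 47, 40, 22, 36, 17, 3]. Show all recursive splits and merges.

Merge sort trace:

Split: [48, 10, 47, 40, 22, 36, 17, 3] -> [48, 10, 47, 40] and [22, 36, 17, 3]
  Split: [48, 10, 47, 40] -> [48, 10] and [47, 40]
    Split: [48, 10] -> [48] and [10]
    Merge: [48] + [10] -> [10, 48]
    Split: [47, 40] -> [47] and [40]
    Merge: [47] + [40] -> [40, 47]
  Merge: [10, 48] + [40, 47] -> [10, 40, 47, 48]
  Split: [22, 36, 17, 3] -> [22, 36] and [17, 3]
    Split: [22, 36] -> [22] and [36]
    Merge: [22] + [36] -> [22, 36]
    Split: [17, 3] -> [17] and [3]
    Merge: [17] + [3] -> [3, 17]
  Merge: [22, 36] + [3, 17] -> [3, 17, 22, 36]
Merge: [10, 40, 47, 48] + [3, 17, 22, 36] -> [3, 10, 17, 22, 36, 40, 47, 48]

Final sorted array: [3, 10, 17, 22, 36, 40, 47, 48]

The merge sort proceeds by recursively splitting the array and merging sorted halves.
After all merges, the sorted array is [3, 10, 17, 22, 36, 40, 47, 48].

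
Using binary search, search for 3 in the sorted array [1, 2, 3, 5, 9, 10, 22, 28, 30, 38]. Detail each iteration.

Binary search for 3 in [1, 2, 3, 5, 9, 10, 22, 28, 30, 38]:

lo=0, hi=9, mid=4, arr[mid]=9 -> 9 > 3, search left half
lo=0, hi=3, mid=1, arr[mid]=2 -> 2 < 3, search right half
lo=2, hi=3, mid=2, arr[mid]=3 -> Found target at index 2!

Binary search finds 3 at index 2 after 3 comparisons. The search repeatedly halves the search space by comparing with the middle element.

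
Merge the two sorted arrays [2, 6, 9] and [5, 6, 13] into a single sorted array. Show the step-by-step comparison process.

Merging process:

Compare 2 vs 5: take 2 from left. Merged: [2]
Compare 6 vs 5: take 5 from right. Merged: [2, 5]
Compare 6 vs 6: take 6 from left. Merged: [2, 5, 6]
Compare 9 vs 6: take 6 from right. Merged: [2, 5, 6, 6]
Compare 9 vs 13: take 9 from left. Merged: [2, 5, 6, 6, 9]
Append remaining from right: [13]. Merged: [2, 5, 6, 6, 9, 13]

Final merged array: [2, 5, 6, 6, 9, 13]
Total comparisons: 5

The merged array is [2, 5, 6, 6, 9, 13], requiring 5 comparisons. The merge step runs in O(n) time where n is the total number of elements.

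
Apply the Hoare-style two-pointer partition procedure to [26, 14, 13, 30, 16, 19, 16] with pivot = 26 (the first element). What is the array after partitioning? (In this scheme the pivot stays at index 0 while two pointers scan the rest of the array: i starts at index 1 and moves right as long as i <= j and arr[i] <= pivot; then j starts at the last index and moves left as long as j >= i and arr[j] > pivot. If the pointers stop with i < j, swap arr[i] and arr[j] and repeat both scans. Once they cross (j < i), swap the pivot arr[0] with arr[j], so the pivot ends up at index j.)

Hoare-style two-pointer partition with pivot = 26:

Initial array: [26, 14, 13, 30, 16, 19, 16]

Pointers start at i = 1, j = 6.
i stops at index 3 (arr[3]=30 > 26), j stops at index 6 (arr[6]=16 <= 26): swap arr[3] and arr[6], array becomes [26, 14, 13, 16, 16, 19, 30]
i ends at 6, j ends at 5: the pointers have crossed (j < i), so scanning stops.

Swap pivot arr[0] with arr[5] to place pivot at position 5: [19, 14, 13, 16, 16, 26, 30]
Pivot position: 5

After partitioning with pivot 26, the array becomes [19, 14, 13, 16, 16, 26, 30]. The pivot is placed at index 5. All elements to the left of the pivot are <= 26, and all elements to the right are > 26.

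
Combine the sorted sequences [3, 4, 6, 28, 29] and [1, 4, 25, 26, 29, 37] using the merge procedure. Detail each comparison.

Merging process:

Compare 3 vs 1: take 1 from right. Merged: [1]
Compare 3 vs 4: take 3 from left. Merged: [1, 3]
Compare 4 vs 4: take 4 from left. Merged: [1, 3, 4]
Compare 6 vs 4: take 4 from right. Merged: [1, 3, 4, 4]
Compare 6 vs 25: take 6 from left. Merged: [1, 3, 4, 4, 6]
Compare 28 vs 25: take 25 from right. Merged: [1, 3, 4, 4, 6, 25]
Compare 28 vs 26: take 26 from right. Merged: [1, 3, 4, 4, 6, 25, 26]
Compare 28 vs 29: take 28 from left. Merged: [1, 3, 4, 4, 6, 25, 26, 28]
Compare 29 vs 29: take 29 from left. Merged: [1, 3, 4, 4, 6, 25, 26, 28, 29]
Append remaining from right: [29, 37]. Merged: [1, 3, 4, 4, 6, 25, 26, 28, 29, 29, 37]

Final merged array: [1, 3, 4, 4, 6, 25, 26, 28, 29, 29, 37]
Total comparisons: 9

The merged array is [1, 3, 4, 4, 6, 25, 26, 28, 29, 29, 37], requiring 9 comparisons. The merge step runs in O(n) time where n is the total number of elements.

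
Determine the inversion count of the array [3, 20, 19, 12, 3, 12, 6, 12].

Finding inversions in [3, 20, 19, 12, 3, 12, 6, 12]:

(1, 2): arr[1]=20 > arr[2]=19
(1, 3): arr[1]=20 > arr[3]=12
(1, 4): arr[1]=20 > arr[4]=3
(1, 5): arr[1]=20 > arr[5]=12
(1, 6): arr[1]=20 > arr[6]=6
(1, 7): arr[1]=20 > arr[7]=12
(2, 3): arr[2]=19 > arr[3]=12
(2, 4): arr[2]=19 > arr[4]=3
(2, 5): arr[2]=19 > arr[5]=12
(2, 6): arr[2]=19 > arr[6]=6
(2, 7): arr[2]=19 > arr[7]=12
(3, 4): arr[3]=12 > arr[4]=3
(3, 6): arr[3]=12 > arr[6]=6
(5, 6): arr[5]=12 > arr[6]=6

Total inversions: 14

The array has 14 inversion(s): (1,2), (1,3), (1,4), (1,5), (1,6), (1,7), (2,3), (2,4), (2,5), (2,6), (2,7), (3,4), (3,6), (5,6). Each pair (i,j) satisfies i < j and arr[i] > arr[j].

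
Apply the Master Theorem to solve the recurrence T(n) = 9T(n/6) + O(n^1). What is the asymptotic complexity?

Master Theorem for T(n) = 9T(n/6) + O(n^1):

a = 9, b = 6, c = 1
log_b(a) = log_6(9) = 1.2263

Case 1: c = 1 < log_6(9) = 1.2263
T(n) = O(n^(log_6 9))

For T(n) = 9T(n/6) + O(n^1): log_6(9) = 1.2263. This is Case 1 of the Master Theorem (c < log_b(a), work dominated by leaves), giving O(n^(log_6 9)).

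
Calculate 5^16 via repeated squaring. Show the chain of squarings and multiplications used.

Computing 5^16 by squaring (build up from 5^1; each line after the first costs one multiplication):

5^1 = 5
5^2 = (5^1)^2 = 5^2 = 25
5^4 = (5^2)^2 = 25^2 = 625
5^8 = (5^4)^2 = 625^2 = 390625
5^16 = (5^8)^2 = 390625^2 = 152587890625

Result: 152587890625
Multiplications needed: 4 (4 lines after 5^1)

5^16 = 152587890625. Using exponentiation by squaring, this requires 4 multiplications. The key idea: if the exponent is even, square the half-power; if odd, multiply by the base once.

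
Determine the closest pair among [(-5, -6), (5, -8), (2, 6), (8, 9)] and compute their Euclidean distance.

Computing all pairwise distances among 4 points:

d((-5, -6), (5, -8)) = 10.198
d((-5, -6), (2, 6)) = 13.8924
d((-5, -6), (8, 9)) = 19.8494
d((5, -8), (2, 6)) = 14.3178
d((5, -8), (8, 9)) = 17.2627
d((2, 6), (8, 9)) = 6.7082 <-- minimum

Closest pair: (2, 6) and (8, 9) with distance 6.7082

The closest pair is (2, 6) and (8, 9) with Euclidean distance 6.7082. For 4 points, brute-force pairwise comparison is shown above. For large n, the divide-and-conquer algorithm (sort by x, recurse on halves, check the dividing strip) achieves O(n log n).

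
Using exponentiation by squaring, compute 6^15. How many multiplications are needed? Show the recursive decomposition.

Computing 6^15 by squaring (build up from 6^1; each line after the first costs one multiplication):

6^1 = 6
6^2 = (6^1)^2 = 6^2 = 36
6^3 = 6 * 6^2 = 6 * 36 = 216
6^6 = (6^3)^2 = 216^2 = 46656
6^7 = 6 * 6^6 = 6 * 46656 = 279936
6^14 = (6^7)^2 = 279936^2 = 78364164096
6^15 = 6 * 6^14 = 6 * 78364164096 = 470184984576

Result: 470184984576
Multiplications needed: 6 (6 lines after 6^1)

6^15 = 470184984576. Using exponentiation by squaring, this requires 6 multiplications. The key idea: if the exponent is even, square the half-power; if odd, multiply by the base once.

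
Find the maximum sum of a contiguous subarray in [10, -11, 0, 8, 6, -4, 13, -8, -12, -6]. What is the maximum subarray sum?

Using Kadane's algorithm on [10, -11, 0, 8, 6, -4, 13, -8, -12, -6]:

Scanning through the array:
Position 1 (value -11): max_ending_here = -1, max_so_far = 10
Position 2 (value 0): max_ending_here = 0, max_so_far = 10
Position 3 (value 8): max_ending_here = 8, max_so_far = 10
Position 4 (value 6): max_ending_here = 14, max_so_far = 14
Position 5 (value -4): max_ending_here = 10, max_so_far = 14
Position 6 (value 13): max_ending_here = 23, max_so_far = 23
Position 7 (value -8): max_ending_here = 15, max_so_far = 23
Position 8 (value -12): max_ending_here = 3, max_so_far = 23
Position 9 (value -6): max_ending_here = -3, max_so_far = 23

Maximum subarray: [0, 8, 6, -4, 13]
Maximum sum: 23

The maximum subarray is [0, 8, 6, -4, 13] with sum 23. This subarray runs from index 2 to index 6.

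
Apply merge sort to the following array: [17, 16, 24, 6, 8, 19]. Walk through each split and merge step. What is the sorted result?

Merge sort trace:

Split: [17, 16, 24, 6, 8, 19] -> [17, 16, 24] and [6, 8, 19]
  Split: [17, 16, 24] -> [17] and [16, 24]
    Split: [16, 24] -> [16] and [24]
    Merge: [16] + [24] -> [16, 24]
  Merge: [17] + [16, 24] -> [16, 17, 24]
  Split: [6, 8, 19] -> [6] and [8, 19]
    Split: [8, 19] -> [8] and [19]
    Merge: [8] + [19] -> [8, 19]
  Merge: [6] + [8, 19] -> [6, 8, 19]
Merge: [16, 17, 24] + [6, 8, 19] -> [6, 8, 16, 17, 19, 24]

Final sorted array: [6, 8, 16, 17, 19, 24]

The merge sort proceeds by recursively splitting the array and merging sorted halves.
After all merges, the sorted array is [6, 8, 16, 17, 19, 24].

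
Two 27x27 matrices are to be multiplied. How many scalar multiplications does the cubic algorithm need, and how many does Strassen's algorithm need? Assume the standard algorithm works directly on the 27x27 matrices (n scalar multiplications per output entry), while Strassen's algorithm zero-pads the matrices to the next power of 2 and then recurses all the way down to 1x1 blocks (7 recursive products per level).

Matrix multiplication for 27x27 matrices:

Strassen's algorithm requires power-of-2 dimensions. Pad 27x27 to 32x32 (next power of 2).

Standard algorithm: 27^3 = 19683 multiplications
Strassen's algorithm: 7^(log2(32)) = 7^5 = 16807 multiplications
Savings: 19683 - 16807 = 2876 multiplications

Standard: 19683 multiplications (27^3). Strassen: 16807 multiplications (7^5, after padding to 32x32). Strassen reduces 8 recursive multiplications to 7 at each level.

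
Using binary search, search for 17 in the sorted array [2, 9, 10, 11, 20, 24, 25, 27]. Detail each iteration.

Binary search for 17 in [2, 9, 10, 11, 20, 24, 25, 27]:

lo=0, hi=7, mid=3, arr[mid]=11 -> 11 < 17, search right half
lo=4, hi=7, mid=5, arr[mid]=24 -> 24 > 17, search left half
lo=4, hi=4, mid=4, arr[mid]=20 -> 20 > 17, search left half
lo=4 > hi=3, target 17 not found

Binary search determines that 17 is not in the array after 3 comparisons. The search space was exhausted without finding the target.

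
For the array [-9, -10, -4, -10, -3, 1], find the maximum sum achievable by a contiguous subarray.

Using Kadane's algorithm on [-9, -10, -4, -10, -3, 1]:

Scanning through the array:
Position 1 (value -10): max_ending_here = -10, max_so_far = -9
Position 2 (value -4): max_ending_here = -4, max_so_far = -4
Position 3 (value -10): max_ending_here = -10, max_so_far = -4
Position 4 (value -3): max_ending_here = -3, max_so_far = -3
Position 5 (value 1): max_ending_here = 1, max_so_far = 1

Maximum subarray: [1]
Maximum sum: 1

The maximum subarray is [1] with sum 1. This subarray runs from index 5 to index 5.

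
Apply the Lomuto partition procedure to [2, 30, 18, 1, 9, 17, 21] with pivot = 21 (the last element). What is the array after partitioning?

Lomuto partition with pivot = 21:

Initial array: [2, 30, 18, 1, 9, 17, 21]

arr[0]=2 <= 21: swap with position 0, array becomes [2, 30, 18, 1, 9, 17, 21]
arr[1]=30 > 21: no swap
arr[2]=18 <= 21: swap with position 1, array becomes [2, 18, 30, 1, 9, 17, 21]
arr[3]=1 <= 21: swap with position 2, array becomes [2, 18, 1, 30, 9, 17, 21]
arr[4]=9 <= 21: swap with position 3, array becomes [2, 18, 1, 9, 30, 17, 21]
arr[5]=17 <= 21: swap with position 4, array becomes [2, 18, 1, 9, 17, 30, 21]

Place pivot at position 5: [2, 18, 1, 9, 17, 21, 30]
Pivot position: 5

After partitioning with pivot 21, the array becomes [2, 18, 1, 9, 17, 21, 30]. The pivot is placed at index 5. All elements to the left of the pivot are <= 21, and all elements to the right are > 21.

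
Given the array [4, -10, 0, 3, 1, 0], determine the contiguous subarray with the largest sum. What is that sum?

Using Kadane's algorithm on [4, -10, 0, 3, 1, 0]:

Scanning through the array:
Position 1 (value -10): max_ending_here = -6, max_so_far = 4
Position 2 (value 0): max_ending_here = 0, max_so_far = 4
Position 3 (value 3): max_ending_here = 3, max_so_far = 4
Position 4 (value 1): max_ending_here = 4, max_so_far = 4
Position 5 (value 0): max_ending_here = 4, max_so_far = 4

Maximum subarray: [4]
Maximum sum: 4

The maximum subarray is [4] with sum 4. This subarray runs from index 0 to index 0.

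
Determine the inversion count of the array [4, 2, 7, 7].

Finding inversions in [4, 2, 7, 7]:

(0, 1): arr[0]=4 > arr[1]=2

Total inversions: 1

The array has 1 inversion(s): (0,1). Each pair (i,j) satisfies i < j and arr[i] > arr[j].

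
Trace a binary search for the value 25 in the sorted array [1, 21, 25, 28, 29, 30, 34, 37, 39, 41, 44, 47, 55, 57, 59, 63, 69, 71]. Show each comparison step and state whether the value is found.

Binary search for 25 in [1, 21, 25, 28, 29, 30, 34, 37, 39, 41, 44, 47, 55, 57, 59, 63, 69, 71]:

lo=0, hi=17, mid=8, arr[mid]=39 -> 39 > 25, search left half
lo=0, hi=7, mid=3, arr[mid]=28 -> 28 > 25, search left half
lo=0, hi=2, mid=1, arr[mid]=21 -> 21 < 25, search right half
lo=2, hi=2, mid=2, arr[mid]=25 -> Found target at index 2!

Binary search finds 25 at index 2 after 4 comparisons. The search repeatedly halves the search space by comparing with the middle element.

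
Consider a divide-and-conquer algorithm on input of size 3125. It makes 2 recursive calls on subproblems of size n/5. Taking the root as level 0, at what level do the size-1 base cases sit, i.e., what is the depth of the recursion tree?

For divide and conquer with division factor 5:

Problem sizes at each level:
Level 0: 3125
Level 1: 625
Level 2: 125
Level 3: 25
Level 4: 5
Level 5: 1

The root is level 0 and the size-1 base case is level 5 (the tree spans levels 0 through 5, i.e. 6 levels counting the root), so the depth is the number of divisions: log_5(3125) = 5

The recursion tree depth is log_5(3125) = 5. At each level, the problem size is divided by 5, so it takes 5 divisions to reduce to a base case of size 1. The algorithm makes 2 recursive calls at each level.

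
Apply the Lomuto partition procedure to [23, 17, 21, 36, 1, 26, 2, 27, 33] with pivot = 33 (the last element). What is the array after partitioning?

Lomuto partition with pivot = 33:

Initial array: [23, 17, 21, 36, 1, 26, 2, 27, 33]

arr[0]=23 <= 33: swap with position 0, array becomes [23, 17, 21, 36, 1, 26, 2, 27, 33]
arr[1]=17 <= 33: swap with position 1, array becomes [23, 17, 21, 36, 1, 26, 2, 27, 33]
arr[2]=21 <= 33: swap with position 2, array becomes [23, 17, 21, 36, 1, 26, 2, 27, 33]
arr[3]=36 > 33: no swap
arr[4]=1 <= 33: swap with position 3, array becomes [23, 17, 21, 1, 36, 26, 2, 27, 33]
arr[5]=26 <= 33: swap with position 4, array becomes [23, 17, 21, 1, 26, 36, 2, 27, 33]
arr[6]=2 <= 33: swap with position 5, array becomes [23, 17, 21, 1, 26, 2, 36, 27, 33]
arr[7]=27 <= 33: swap with position 6, array becomes [23, 17, 21, 1, 26, 2, 27, 36, 33]

Place pivot at position 7: [23, 17, 21, 1, 26, 2, 27, 33, 36]
Pivot position: 7

After partitioning with pivot 33, the array becomes [23, 17, 21, 1, 26, 2, 27, 33, 36]. The pivot is placed at index 7. All elements to the left of the pivot are <= 33, and all elements to the right are > 33.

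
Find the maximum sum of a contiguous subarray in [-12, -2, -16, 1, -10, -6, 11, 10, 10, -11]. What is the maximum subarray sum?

Using Kadane's algorithm on [-12, -2, -16, 1, -10, -6, 11, 10, 10, -11]:

Scanning through the array:
Position 1 (value -2): max_ending_here = -2, max_so_far = -2
Position 2 (value -16): max_ending_here = -16, max_so_far = -2
Position 3 (value 1): max_ending_here = 1, max_so_far = 1
Position 4 (value -10): max_ending_here = -9, max_so_far = 1
Position 5 (value -6): max_ending_here = -6, max_so_far = 1
Position 6 (value 11): max_ending_here = 11, max_so_far = 11
Position 7 (value 10): max_ending_here = 21, max_so_far = 21
Position 8 (value 10): max_ending_here = 31, max_so_far = 31
Position 9 (value -11): max_ending_here = 20, max_so_far = 31

Maximum subarray: [11, 10, 10]
Maximum sum: 31

The maximum subarray is [11, 10, 10] with sum 31. This subarray runs from index 6 to index 8.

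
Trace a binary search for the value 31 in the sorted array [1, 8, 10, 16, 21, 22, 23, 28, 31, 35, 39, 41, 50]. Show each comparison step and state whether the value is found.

Binary search for 31 in [1, 8, 10, 16, 21, 22, 23, 28, 31, 35, 39, 41, 50]:

lo=0, hi=12, mid=6, arr[mid]=23 -> 23 < 31, search right half
lo=7, hi=12, mid=9, arr[mid]=35 -> 35 > 31, search left half
lo=7, hi=8, mid=7, arr[mid]=28 -> 28 < 31, search right half
lo=8, hi=8, mid=8, arr[mid]=31 -> Found target at index 8!

Binary search finds 31 at index 8 after 4 comparisons. The search repeatedly halves the search space by comparing with the middle element.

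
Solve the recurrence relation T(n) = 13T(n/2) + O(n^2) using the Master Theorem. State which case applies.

Master Theorem for T(n) = 13T(n/2) + O(n^2):

a = 13, b = 2, c = 2
log_b(a) = log_2(13) = 3.7004

Case 1: c = 2 < log_2(13) = 3.7004
T(n) = O(n^(log_2 13))

For T(n) = 13T(n/2) + O(n^2): log_2(13) = 3.7004. This is Case 1 of the Master Theorem (c < log_b(a), work dominated by leaves), giving O(n^(log_2 13)).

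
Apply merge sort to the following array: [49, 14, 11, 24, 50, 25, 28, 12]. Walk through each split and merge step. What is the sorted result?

Merge sort trace:

Split: [49, 14, 11, 24, 50, 25, 28, 12] -> [49, 14, 11, 24] and [50, 25, 28, 12]
  Split: [49, 14, 11, 24] -> [49, 14] and [11, 24]
    Split: [49, 14] -> [49] and [14]
    Merge: [49] + [14] -> [14, 49]
    Split: [11, 24] -> [11] and [24]
    Merge: [11] + [24] -> [11, 24]
  Merge: [14, 49] + [11, 24] -> [11, 14, 24, 49]
  Split: [50, 25, 28, 12] -> [50, 25] and [28, 12]
    Split: [50, 25] -> [50] and [25]
    Merge: [50] + [25] -> [25, 50]
    Split: [28, 12] -> [28] and [12]
    Merge: [28] + [12] -> [12, 28]
  Merge: [25, 50] + [12, 28] -> [12, 25, 28, 50]
Merge: [11, 14, 24, 49] + [12, 25, 28, 50] -> [11, 12, 14, 24, 25, 28, 49, 50]

Final sorted array: [11, 12, 14, 24, 25, 28, 49, 50]

The merge sort proceeds by recursively splitting the array and merging sorted halves.
After all merges, the sorted array is [11, 12, 14, 24, 25, 28, 49, 50].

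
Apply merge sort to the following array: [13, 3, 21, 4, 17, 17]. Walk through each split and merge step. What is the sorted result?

Merge sort trace:

Split: [13, 3, 21, 4, 17, 17] -> [13, 3, 21] and [4, 17, 17]
  Split: [13, 3, 21] -> [13] and [3, 21]
    Split: [3, 21] -> [3] and [21]
    Merge: [3] + [21] -> [3, 21]
  Merge: [13] + [3, 21] -> [3, 13, 21]
  Split: [4, 17, 17] -> [4] and [17, 17]
    Split: [17, 17] -> [17] and [17]
    Merge: [17] + [17] -> [17, 17]
  Merge: [4] + [17, 17] -> [4, 17, 17]
Merge: [3, 13, 21] + [4, 17, 17] -> [3, 4, 13, 17, 17, 21]

Final sorted array: [3, 4, 13, 17, 17, 21]

The merge sort proceeds by recursively splitting the array and merging sorted halves.
After all merges, the sorted array is [3, 4, 13, 17, 17, 21].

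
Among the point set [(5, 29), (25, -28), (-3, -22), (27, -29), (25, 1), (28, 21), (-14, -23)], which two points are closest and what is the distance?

Computing all pairwise distances among 7 points:

d((5, 29), (25, -28)) = 60.407
d((5, 29), (-3, -22)) = 51.6236
d((5, 29), (27, -29)) = 62.0322
d((5, 29), (25, 1)) = 34.4093
d((5, 29), (28, 21)) = 24.3516
d((5, 29), (-14, -23)) = 55.3624
d((25, -28), (-3, -22)) = 28.6356
d((25, -28), (27, -29)) = 2.2361 <-- minimum
d((25, -28), (25, 1)) = 29.0
d((25, -28), (28, 21)) = 49.0918
d((25, -28), (-14, -23)) = 39.3192
d((-3, -22), (27, -29)) = 30.8058
d((-3, -22), (25, 1)) = 36.2353
d((-3, -22), (28, 21)) = 53.0094
d((-3, -22), (-14, -23)) = 11.0454
d((27, -29), (25, 1)) = 30.0666
d((27, -29), (28, 21)) = 50.01
d((27, -29), (-14, -23)) = 41.4367
d((25, 1), (28, 21)) = 20.2237
d((25, 1), (-14, -23)) = 45.793
d((28, 21), (-14, -23)) = 60.8276

Closest pair: (25, -28) and (27, -29) with distance 2.2361

The closest pair is (25, -28) and (27, -29) with Euclidean distance 2.2361. For 7 points, brute-force pairwise comparison is shown above. For large n, the divide-and-conquer algorithm (sort by x, recurse on halves, check the dividing strip) achieves O(n log n).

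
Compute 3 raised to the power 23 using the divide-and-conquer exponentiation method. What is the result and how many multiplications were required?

Computing 3^23 by squaring (build up from 3^1; each line after the first costs one multiplication):

3^1 = 3
3^2 = (3^1)^2 = 3^2 = 9
3^4 = (3^2)^2 = 9^2 = 81
3^5 = 3 * 3^4 = 3 * 81 = 243
3^10 = (3^5)^2 = 243^2 = 59049
3^11 = 3 * 3^10 = 3 * 59049 = 177147
3^22 = (3^11)^2 = 177147^2 = 31381059609
3^23 = 3 * 3^22 = 3 * 31381059609 = 94143178827

Result: 94143178827
Multiplications needed: 7 (7 lines after 3^1)

3^23 = 94143178827. Using exponentiation by squaring, this requires 7 multiplications. The key idea: if the exponent is even, square the half-power; if odd, multiply by the base once.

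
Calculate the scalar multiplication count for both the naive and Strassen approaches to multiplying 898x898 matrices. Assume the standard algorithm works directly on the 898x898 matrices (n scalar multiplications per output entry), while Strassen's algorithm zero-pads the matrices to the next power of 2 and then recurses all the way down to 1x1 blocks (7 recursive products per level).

Matrix multiplication for 898x898 matrices:

Strassen's algorithm requires power-of-2 dimensions. Pad 898x898 to 1024x1024 (next power of 2).

Standard algorithm: 898^3 = 724150792 multiplications
Strassen's algorithm: 7^(log2(1024)) = 7^10 = 282475249 multiplications
Savings: 724150792 - 282475249 = 441675543 multiplications

Standard: 724150792 multiplications (898^3). Strassen: 282475249 multiplications (7^10, after padding to 1024x1024). Strassen reduces 8 recursive multiplications to 7 at each level.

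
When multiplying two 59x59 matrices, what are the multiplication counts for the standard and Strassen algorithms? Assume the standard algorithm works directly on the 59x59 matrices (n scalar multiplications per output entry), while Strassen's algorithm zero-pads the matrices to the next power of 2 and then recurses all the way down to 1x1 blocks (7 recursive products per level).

Matrix multiplication for 59x59 matrices:

Strassen's algorithm requires power-of-2 dimensions. Pad 59x59 to 64x64 (next power of 2).

Standard algorithm: 59^3 = 205379 multiplications
Strassen's algorithm: 7^(log2(64)) = 7^6 = 117649 multiplications
Savings: 205379 - 117649 = 87730 multiplications

Standard: 205379 multiplications (59^3). Strassen: 117649 multiplications (7^6, after padding to 64x64). Strassen reduces 8 recursive multiplications to 7 at each level.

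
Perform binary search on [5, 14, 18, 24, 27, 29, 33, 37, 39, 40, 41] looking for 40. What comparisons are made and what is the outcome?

Binary search for 40 in [5, 14, 18, 24, 27, 29, 33, 37, 39, 40, 41]:

lo=0, hi=10, mid=5, arr[mid]=29 -> 29 < 40, search right half
lo=6, hi=10, mid=8, arr[mid]=39 -> 39 < 40, search right half
lo=9, hi=10, mid=9, arr[mid]=40 -> Found target at index 9!

Binary search finds 40 at index 9 after 3 comparisons. The search repeatedly halves the search space by comparing with the middle element.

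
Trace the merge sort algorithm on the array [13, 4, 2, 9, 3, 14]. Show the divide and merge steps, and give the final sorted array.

Merge sort trace:

Split: [13, 4, 2, 9, 3, 14] -> [13, 4, 2] and [9, 3, 14]
  Split: [13, 4, 2] -> [13] and [4, 2]
    Split: [4, 2] -> [4] and [2]
    Merge: [4] + [2] -> [2, 4]
  Merge: [13] + [2, 4] -> [2, 4, 13]
  Split: [9, 3, 14] -> [9] and [3, 14]
    Split: [3, 14] -> [3] and [14]
    Merge: [3] + [14] -> [3, 14]
  Merge: [9] + [3, 14] -> [3, 9, 14]
Merge: [2, 4, 13] + [3, 9, 14] -> [2, 3, 4, 9, 13, 14]

Final sorted array: [2, 3, 4, 9, 13, 14]

The merge sort proceeds by recursively splitting the array and merging sorted halves.
After all merges, the sorted array is [2, 3, 4, 9, 13, 14].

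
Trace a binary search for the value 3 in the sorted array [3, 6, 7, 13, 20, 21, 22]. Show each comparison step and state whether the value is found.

Binary search for 3 in [3, 6, 7, 13, 20, 21, 22]:

lo=0, hi=6, mid=3, arr[mid]=13 -> 13 > 3, search left half
lo=0, hi=2, mid=1, arr[mid]=6 -> 6 > 3, search left half
lo=0, hi=0, mid=0, arr[mid]=3 -> Found target at index 0!

Binary search finds 3 at index 0 after 3 comparisons. The search repeatedly halves the search space by comparing with the middle element.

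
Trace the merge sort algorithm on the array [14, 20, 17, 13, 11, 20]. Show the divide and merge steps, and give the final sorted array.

Merge sort trace:

Split: [14, 20, 17, 13, 11, 20] -> [14, 20, 17] and [13, 11, 20]
  Split: [14, 20, 17] -> [14] and [20, 17]
    Split: [20, 17] -> [20] and [17]
    Merge: [20] + [17] -> [17, 20]
  Merge: [14] + [17, 20] -> [14, 17, 20]
  Split: [13, 11, 20] -> [13] and [11, 20]
    Split: [11, 20] -> [11] and [20]
    Merge: [11] + [20] -> [11, 20]
  Merge: [13] + [11, 20] -> [11, 13, 20]
Merge: [14, 17, 20] + [11, 13, 20] -> [11, 13, 14, 17, 20, 20]

Final sorted array: [11, 13, 14, 17, 20, 20]

The merge sort proceeds by recursively splitting the array and merging sorted halves.
After all merges, the sorted array is [11, 13, 14, 17, 20, 20].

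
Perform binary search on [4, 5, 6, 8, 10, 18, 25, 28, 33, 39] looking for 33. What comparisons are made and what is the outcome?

Binary search for 33 in [4, 5, 6, 8, 10, 18, 25, 28, 33, 39]:

lo=0, hi=9, mid=4, arr[mid]=10 -> 10 < 33, search right half
lo=5, hi=9, mid=7, arr[mid]=28 -> 28 < 33, search right half
lo=8, hi=9, mid=8, arr[mid]=33 -> Found target at index 8!

Binary search finds 33 at index 8 after 3 comparisons. The search repeatedly halves the search space by comparing with the middle element.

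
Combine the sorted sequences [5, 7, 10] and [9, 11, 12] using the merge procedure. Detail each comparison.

Merging process:

Compare 5 vs 9: take 5 from left. Merged: [5]
Compare 7 vs 9: take 7 from left. Merged: [5, 7]
Compare 10 vs 9: take 9 from right. Merged: [5, 7, 9]
Compare 10 vs 11: take 10 from left. Merged: [5, 7, 9, 10]
Append remaining from right: [11, 12]. Merged: [5, 7, 9, 10, 11, 12]

Final merged array: [5, 7, 9, 10, 11, 12]
Total comparisons: 4

The merged array is [5, 7, 9, 10, 11, 12], requiring 4 comparisons. The merge step runs in O(n) time where n is the total number of elements.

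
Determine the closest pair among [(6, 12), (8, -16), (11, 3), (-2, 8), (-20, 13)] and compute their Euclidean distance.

Computing all pairwise distances among 5 points:

d((6, 12), (8, -16)) = 28.0713
d((6, 12), (11, 3)) = 10.2956
d((6, 12), (-2, 8)) = 8.9443 <-- minimum
d((6, 12), (-20, 13)) = 26.0192
d((8, -16), (11, 3)) = 19.2354
d((8, -16), (-2, 8)) = 26.0
d((8, -16), (-20, 13)) = 40.3113
d((11, 3), (-2, 8)) = 13.9284
d((11, 3), (-20, 13)) = 32.573
d((-2, 8), (-20, 13)) = 18.6815

Closest pair: (6, 12) and (-2, 8) with distance 8.9443

The closest pair is (6, 12) and (-2, 8) with Euclidean distance 8.9443. For 5 points, brute-force pairwise comparison is shown above. For large n, the divide-and-conquer algorithm (sort by x, recurse on halves, check the dividing strip) achieves O(n log n).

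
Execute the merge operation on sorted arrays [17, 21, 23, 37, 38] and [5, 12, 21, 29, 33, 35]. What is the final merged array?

Merging process:

Compare 17 vs 5: take 5 from right. Merged: [5]
Compare 17 vs 12: take 12 from right. Merged: [5, 12]
Compare 17 vs 21: take 17 from left. Merged: [5, 12, 17]
Compare 21 vs 21: take 21 from left. Merged: [5, 12, 17, 21]
Compare 23 vs 21: take 21 from right. Merged: [5, 12, 17, 21, 21]
Compare 23 vs 29: take 23 from left. Merged: [5, 12, 17, 21, 21, 23]
Compare 37 vs 29: take 29 from right. Merged: [5, 12, 17, 21, 21, 23, 29]
Compare 37 vs 33: take 33 from right. Merged: [5, 12, 17, 21, 21, 23, 29, 33]
Compare 37 vs 35: take 35 from right. Merged: [5, 12, 17, 21, 21, 23, 29, 33, 35]
Append remaining from left: [37, 38]. Merged: [5, 12, 17, 21, 21, 23, 29, 33, 35, 37, 38]

Final merged array: [5, 12, 17, 21, 21, 23, 29, 33, 35, 37, 38]
Total comparisons: 9

The merged array is [5, 12, 17, 21, 21, 23, 29, 33, 35, 37, 38], requiring 9 comparisons. The merge step runs in O(n) time where n is the total number of elements.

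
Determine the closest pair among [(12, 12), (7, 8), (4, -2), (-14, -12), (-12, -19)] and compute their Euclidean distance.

Computing all pairwise distances among 5 points:

d((12, 12), (7, 8)) = 6.4031 <-- minimum
d((12, 12), (4, -2)) = 16.1245
d((12, 12), (-14, -12)) = 35.3836
d((12, 12), (-12, -19)) = 39.2046
d((7, 8), (4, -2)) = 10.4403
d((7, 8), (-14, -12)) = 29.0
d((7, 8), (-12, -19)) = 33.0151
d((4, -2), (-14, -12)) = 20.5913
d((4, -2), (-12, -19)) = 23.3452
d((-14, -12), (-12, -19)) = 7.2801

Closest pair: (12, 12) and (7, 8) with distance 6.4031

The closest pair is (12, 12) and (7, 8) with Euclidean distance 6.4031. For 5 points, brute-force pairwise comparison is shown above. For large n, the divide-and-conquer algorithm (sort by x, recurse on halves, check the dividing strip) achieves O(n log n).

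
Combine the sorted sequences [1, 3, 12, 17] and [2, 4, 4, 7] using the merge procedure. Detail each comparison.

Merging process:

Compare 1 vs 2: take 1 from left. Merged: [1]
Compare 3 vs 2: take 2 from right. Merged: [1, 2]
Compare 3 vs 4: take 3 from left. Merged: [1, 2, 3]
Compare 12 vs 4: take 4 from right. Merged: [1, 2, 3, 4]
Compare 12 vs 4: take 4 from right. Merged: [1, 2, 3, 4, 4]
Compare 12 vs 7: take 7 from right. Merged: [1, 2, 3, 4, 4, 7]
Append remaining from left: [12, 17]. Merged: [1, 2, 3, 4, 4, 7, 12, 17]

Final merged array: [1, 2, 3, 4, 4, 7, 12, 17]
Total comparisons: 6

The merged array is [1, 2, 3, 4, 4, 7, 12, 17], requiring 6 comparisons. The merge step runs in O(n) time where n is the total number of elements.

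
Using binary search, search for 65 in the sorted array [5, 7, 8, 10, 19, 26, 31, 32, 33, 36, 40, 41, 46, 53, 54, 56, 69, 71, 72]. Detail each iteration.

Binary search for 65 in [5, 7, 8, 10, 19, 26, 31, 32, 33, 36, 40, 41, 46, 53, 54, 56, 69, 71, 72]:

lo=0, hi=18, mid=9, arr[mid]=36 -> 36 < 65, search right half
lo=10, hi=18, mid=14, arr[mid]=54 -> 54 < 65, search right half
lo=15, hi=18, mid=16, arr[mid]=69 -> 69 > 65, search left half
lo=15, hi=15, mid=15, arr[mid]=56 -> 56 < 65, search right half
lo=16 > hi=15, target 65 not found

Binary search determines that 65 is not in the array after 4 comparisons. The search space was exhausted without finding the target.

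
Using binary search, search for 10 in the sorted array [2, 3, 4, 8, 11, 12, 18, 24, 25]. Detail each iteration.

Binary search for 10 in [2, 3, 4, 8, 11, 12, 18, 24, 25]:

lo=0, hi=8, mid=4, arr[mid]=11 -> 11 > 10, search left half
lo=0, hi=3, mid=1, arr[mid]=3 -> 3 < 10, search right half
lo=2, hi=3, mid=2, arr[mid]=4 -> 4 < 10, search right half
lo=3, hi=3, mid=3, arr[mid]=8 -> 8 < 10, search right half
lo=4 > hi=3, target 10 not found

Binary search determines that 10 is not in the array after 4 comparisons. The search space was exhausted without finding the target.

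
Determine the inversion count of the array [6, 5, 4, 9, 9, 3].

Finding inversions in [6, 5, 4, 9, 9, 3]:

(0, 1): arr[0]=6 > arr[1]=5
(0, 2): arr[0]=6 > arr[2]=4
(0, 5): arr[0]=6 > arr[5]=3
(1, 2): arr[1]=5 > arr[2]=4
(1, 5): arr[1]=5 > arr[5]=3
(2, 5): arr[2]=4 > arr[5]=3
(3, 5): arr[3]=9 > arr[5]=3
(4, 5): arr[4]=9 > arr[5]=3

Total inversions: 8

The array has 8 inversion(s): (0,1), (0,2), (0,5), (1,2), (1,5), (2,5), (3,5), (4,5). Each pair (i,j) satisfies i < j and arr[i] > arr[j].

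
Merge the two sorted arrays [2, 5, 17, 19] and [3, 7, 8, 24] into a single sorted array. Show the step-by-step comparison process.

Merging process:

Compare 2 vs 3: take 2 from left. Merged: [2]
Compare 5 vs 3: take 3 from right. Merged: [2, 3]
Compare 5 vs 7: take 5 from left. Merged: [2, 3, 5]
Compare 17 vs 7: take 7 from right. Merged: [2, 3, 5, 7]
Compare 17 vs 8: take 8 from right. Merged: [2, 3, 5, 7, 8]
Compare 17 vs 24: take 17 from left. Merged: [2, 3, 5, 7, 8, 17]
Compare 19 vs 24: take 19 from left. Merged: [2, 3, 5, 7, 8, 17, 19]
Append remaining from right: [24]. Merged: [2, 3, 5, 7, 8, 17, 19, 24]

Final merged array: [2, 3, 5, 7, 8, 17, 19, 24]
Total comparisons: 7

The merged array is [2, 3, 5, 7, 8, 17, 19, 24], requiring 7 comparisons. The merge step runs in O(n) time where n is the total number of elements.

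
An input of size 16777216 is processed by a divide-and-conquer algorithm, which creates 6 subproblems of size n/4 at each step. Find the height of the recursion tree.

For divide and conquer with division factor 4:

Problem sizes at each level:
Level 0: 16777216
Level 1: 4194304
Level 2: 1048576
Level 3: 262144
Level 4: 65536
Level 5: 16384
Level 6: 4096
Level 7: 1024
Level 8: 256
Level 9: 64
Level 10: 16
Level 11: 4
Level 12: 1

The root is level 0 and the size-1 base case is level 12 (the tree spans levels 0 through 12, i.e. 13 levels counting the root), so the depth is the number of divisions: log_4(16777216) = 12

The recursion tree depth is log_4(16777216) = 12. At each level, the problem size is divided by 4, so it takes 12 divisions to reduce to a base case of size 1. The algorithm makes 6 recursive calls at each level.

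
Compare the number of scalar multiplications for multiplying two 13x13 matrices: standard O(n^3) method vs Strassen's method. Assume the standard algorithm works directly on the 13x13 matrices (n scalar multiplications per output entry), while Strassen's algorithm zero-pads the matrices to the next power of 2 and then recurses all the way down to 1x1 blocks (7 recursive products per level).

Matrix multiplication for 13x13 matrices:

Strassen's algorithm requires power-of-2 dimensions. Pad 13x13 to 16x16 (next power of 2).

Standard algorithm: 13^3 = 2197 multiplications
Strassen's algorithm: 7^(log2(16)) = 7^4 = 2401 multiplications
Difference: 2197 - 2401 = -204 (Strassen uses MORE here due to padding overhead — for small or just-over-power-of-2 n, padding can outweigh the per-level savings)

Standard: 2197 multiplications (13^3). Strassen: 2401 multiplications (7^4, after padding to 16x16). Strassen reduces 8 recursive multiplications to 7 at each level.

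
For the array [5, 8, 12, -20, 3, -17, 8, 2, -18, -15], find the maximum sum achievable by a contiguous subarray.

Using Kadane's algorithm on [5, 8, 12, -20, 3, -17, 8, 2, -18, -15]:

Scanning through the array:
Position 1 (value 8): max_ending_here = 13, max_so_far = 13
Position 2 (value 12): max_ending_here = 25, max_so_far = 25
Position 3 (value -20): max_ending_here = 5, max_so_far = 25
Position 4 (value 3): max_ending_here = 8, max_so_far = 25
Position 5 (value -17): max_ending_here = -9, max_so_far = 25
Position 6 (value 8): max_ending_here = 8, max_so_far = 25
Position 7 (value 2): max_ending_here = 10, max_so_far = 25
Position 8 (value -18): max_ending_here = -8, max_so_far = 25
Position 9 (value -15): max_ending_here = -15, max_so_far = 25

Maximum subarray: [5, 8, 12]
Maximum sum: 25

The maximum subarray is [5, 8, 12] with sum 25. This subarray runs from index 0 to index 2.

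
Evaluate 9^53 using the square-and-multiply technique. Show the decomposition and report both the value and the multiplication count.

Computing 9^53 by squaring (build up from 9^1; each line after the first costs one multiplication):

9^1 = 9
9^2 = (9^1)^2 = 9^2 = 81
9^3 = 9 * 9^2 = 9 * 81 = 729
9^6 = (9^3)^2 = 729^2 = 531441
9^12 = (9^6)^2 = 531441^2 = 282429536481
9^13 = 9 * 9^12 = 9 * 282429536481 = 2541865828329
9^26 = (9^13)^2 = 2541865828329^2 = 6461081889226673298932241
9^52 = (9^26)^2 = 6461081889226673298932241^2 = 41745579179292917813953351511015323088870709282081
9^53 = 9 * 9^52 = 9 * 41745579179292917813953351511015323088870709282081 = 375710212613636260325580163599137907799836383538729

Result: 375710212613636260325580163599137907799836383538729
Multiplications needed: 8 (8 lines after 9^1)

9^53 = 375710212613636260325580163599137907799836383538729. Using exponentiation by squaring, this requires 8 multiplications. The key idea: if the exponent is even, square the half-power; if odd, multiply by the base once.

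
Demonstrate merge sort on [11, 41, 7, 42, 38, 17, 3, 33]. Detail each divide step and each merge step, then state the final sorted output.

Merge sort trace:

Split: [11, 41, 7, 42, 38, 17, 3, 33] -> [11, 41, 7, 42] and [38, 17, 3, 33]
  Split: [11, 41, 7, 42] -> [11, 41] and [7, 42]
    Split: [11, 41] -> [11] and [41]
    Merge: [11] + [41] -> [11, 41]
    Split: [7, 42] -> [7] and [42]
    Merge: [7] + [42] -> [7, 42]
  Merge: [11, 41] + [7, 42] -> [7, 11, 41, 42]
  Split: [38, 17, 3, 33] -> [38, 17] and [3, 33]
    Split: [38, 17] -> [38] and [17]
    Merge: [38] + [17] -> [17, 38]
    Split: [3, 33] -> [3] and [33]
    Merge: [3] + [33] -> [3, 33]
  Merge: [17, 38] + [3, 33] -> [3, 17, 33, 38]
Merge: [7, 11, 41, 42] + [3, 17, 33, 38] -> [3, 7, 11, 17, 33, 38, 41, 42]

Final sorted array: [3, 7, 11, 17, 33, 38, 41, 42]

The merge sort proceeds by recursively splitting the array and merging sorted halves.
After all merges, the sorted array is [3, 7, 11, 17, 33, 38, 41, 42].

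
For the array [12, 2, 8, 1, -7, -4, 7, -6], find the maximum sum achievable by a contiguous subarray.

Using Kadane's algorithm on [12, 2, 8, 1, -7, -4, 7, -6]:

Scanning through the array:
Position 1 (value 2): max_ending_here = 14, max_so_far = 14
Position 2 (value 8): max_ending_here = 22, max_so_far = 22
Position 3 (value 1): max_ending_here = 23, max_so_far = 23
Position 4 (value -7): max_ending_here = 16, max_so_far = 23
Position 5 (value -4): max_ending_here = 12, max_so_far = 23
Position 6 (value 7): max_ending_here = 19, max_so_far = 23
Position 7 (value -6): max_ending_here = 13, max_so_far = 23

Maximum subarray: [12, 2, 8, 1]
Maximum sum: 23

The maximum subarray is [12, 2, 8, 1] with sum 23. This subarray runs from index 0 to index 3.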